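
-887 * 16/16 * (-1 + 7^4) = -2128800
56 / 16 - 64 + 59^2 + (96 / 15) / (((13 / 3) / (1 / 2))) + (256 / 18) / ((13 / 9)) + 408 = 499081 / 130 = 3839.08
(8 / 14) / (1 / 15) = 8.57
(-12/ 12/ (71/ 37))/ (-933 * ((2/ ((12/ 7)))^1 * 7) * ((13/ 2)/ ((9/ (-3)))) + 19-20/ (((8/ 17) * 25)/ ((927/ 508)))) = -563880/ 17880510283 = -0.00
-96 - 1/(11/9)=-96.82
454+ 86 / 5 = 2356 / 5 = 471.20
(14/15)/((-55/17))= -0.29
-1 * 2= -2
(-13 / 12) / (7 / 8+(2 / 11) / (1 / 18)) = -286 / 1095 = -0.26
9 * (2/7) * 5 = 90/7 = 12.86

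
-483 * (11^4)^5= -324938247552426484444083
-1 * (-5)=5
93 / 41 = 2.27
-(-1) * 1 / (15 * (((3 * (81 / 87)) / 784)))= 22736 / 1215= 18.71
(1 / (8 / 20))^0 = 1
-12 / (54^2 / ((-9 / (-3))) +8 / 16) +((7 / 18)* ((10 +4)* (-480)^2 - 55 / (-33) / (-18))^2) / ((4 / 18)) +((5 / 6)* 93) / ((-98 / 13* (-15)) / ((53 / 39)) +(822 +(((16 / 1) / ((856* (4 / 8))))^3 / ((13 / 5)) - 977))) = 5006167561926678280084811920193 / 274945323487365360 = 18207865834665.59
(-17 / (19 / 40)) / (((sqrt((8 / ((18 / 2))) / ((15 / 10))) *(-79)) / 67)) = 34170 *sqrt(3) / 1501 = 39.43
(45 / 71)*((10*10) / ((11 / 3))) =13500 / 781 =17.29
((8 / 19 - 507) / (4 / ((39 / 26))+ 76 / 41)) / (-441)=56375 / 221844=0.25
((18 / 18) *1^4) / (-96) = -1 / 96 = -0.01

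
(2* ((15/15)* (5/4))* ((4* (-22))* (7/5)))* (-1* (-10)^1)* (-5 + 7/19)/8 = 33880/19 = 1783.16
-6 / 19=-0.32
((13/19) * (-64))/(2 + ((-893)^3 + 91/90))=74880/1217728541321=0.00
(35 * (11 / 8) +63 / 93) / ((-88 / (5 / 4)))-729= -63699299 / 87296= -729.69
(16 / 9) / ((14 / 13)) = 104 / 63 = 1.65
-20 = -20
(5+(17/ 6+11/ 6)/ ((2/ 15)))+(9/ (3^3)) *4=124/ 3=41.33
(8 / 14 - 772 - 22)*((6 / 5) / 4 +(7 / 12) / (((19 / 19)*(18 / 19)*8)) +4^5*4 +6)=-98429479249 / 30240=-3254943.10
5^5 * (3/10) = 1875/2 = 937.50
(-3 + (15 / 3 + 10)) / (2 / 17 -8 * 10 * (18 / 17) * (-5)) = 102 / 3601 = 0.03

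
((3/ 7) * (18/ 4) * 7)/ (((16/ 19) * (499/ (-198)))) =-6.36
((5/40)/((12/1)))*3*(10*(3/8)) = 15/128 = 0.12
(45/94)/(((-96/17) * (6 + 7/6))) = -765/64672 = -0.01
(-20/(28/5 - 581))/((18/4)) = 200/25893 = 0.01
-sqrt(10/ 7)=-sqrt(70)/ 7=-1.20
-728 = -728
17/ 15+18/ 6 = 62/ 15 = 4.13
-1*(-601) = 601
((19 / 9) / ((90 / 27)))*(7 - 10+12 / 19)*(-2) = 3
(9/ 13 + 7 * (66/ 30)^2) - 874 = -839.43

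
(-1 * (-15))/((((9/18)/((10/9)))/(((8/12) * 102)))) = 6800/3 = 2266.67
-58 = -58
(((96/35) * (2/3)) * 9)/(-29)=-576/1015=-0.57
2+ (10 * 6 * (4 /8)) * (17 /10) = 53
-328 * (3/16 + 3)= -2091/2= -1045.50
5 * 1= 5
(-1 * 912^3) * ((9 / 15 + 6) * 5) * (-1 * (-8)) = -200257339392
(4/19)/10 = 2/95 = 0.02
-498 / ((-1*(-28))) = -249 / 14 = -17.79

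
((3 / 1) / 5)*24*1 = 72 / 5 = 14.40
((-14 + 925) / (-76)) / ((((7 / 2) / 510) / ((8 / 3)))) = -619480 / 133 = -4657.74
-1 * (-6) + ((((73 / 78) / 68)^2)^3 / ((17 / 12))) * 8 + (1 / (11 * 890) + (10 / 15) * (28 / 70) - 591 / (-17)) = 158379365425174780638931747 / 3859948164327937367482368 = 41.03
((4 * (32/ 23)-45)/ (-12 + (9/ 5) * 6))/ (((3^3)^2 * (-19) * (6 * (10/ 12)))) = -907/ 1911438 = -0.00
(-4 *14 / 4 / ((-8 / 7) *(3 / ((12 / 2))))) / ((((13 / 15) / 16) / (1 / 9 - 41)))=-721280 / 39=-18494.36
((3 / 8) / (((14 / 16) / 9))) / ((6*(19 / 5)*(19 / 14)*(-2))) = -45 / 722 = -0.06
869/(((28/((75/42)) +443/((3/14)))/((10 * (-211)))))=-68759625/78113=-880.26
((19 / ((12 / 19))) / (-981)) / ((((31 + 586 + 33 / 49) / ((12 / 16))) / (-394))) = 3484733 / 237527568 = 0.01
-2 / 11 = -0.18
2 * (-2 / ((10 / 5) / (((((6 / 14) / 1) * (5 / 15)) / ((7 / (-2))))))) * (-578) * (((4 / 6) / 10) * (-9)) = 6936 / 245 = 28.31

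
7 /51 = 0.14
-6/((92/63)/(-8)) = 756/23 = 32.87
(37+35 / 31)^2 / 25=1397124 / 24025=58.15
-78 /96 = -13 /16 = -0.81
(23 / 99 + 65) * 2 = 12916 / 99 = 130.46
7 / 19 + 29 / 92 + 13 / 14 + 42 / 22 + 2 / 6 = 1556455 / 403788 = 3.85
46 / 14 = 23 / 7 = 3.29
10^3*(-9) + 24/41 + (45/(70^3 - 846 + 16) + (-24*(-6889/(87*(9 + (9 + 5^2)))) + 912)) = -28141816082561/3498825118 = -8043.22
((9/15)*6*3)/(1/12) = 648/5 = 129.60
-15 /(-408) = 5 /136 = 0.04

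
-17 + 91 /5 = 6 /5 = 1.20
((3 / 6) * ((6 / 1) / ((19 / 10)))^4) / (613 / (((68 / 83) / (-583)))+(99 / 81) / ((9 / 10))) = -35691840000 / 313115950953377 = -0.00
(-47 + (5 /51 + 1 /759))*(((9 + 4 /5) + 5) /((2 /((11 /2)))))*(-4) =44781766 /5865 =7635.42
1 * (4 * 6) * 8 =192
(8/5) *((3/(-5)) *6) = -5.76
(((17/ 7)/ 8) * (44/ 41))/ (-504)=-187/ 289296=-0.00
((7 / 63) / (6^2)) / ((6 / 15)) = 0.01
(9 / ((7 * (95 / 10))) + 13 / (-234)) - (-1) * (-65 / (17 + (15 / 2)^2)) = -566477 / 701442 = -0.81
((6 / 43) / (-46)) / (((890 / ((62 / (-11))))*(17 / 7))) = 651 / 82299635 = 0.00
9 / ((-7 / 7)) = -9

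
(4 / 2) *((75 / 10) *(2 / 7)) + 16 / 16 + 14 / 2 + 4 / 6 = 272 / 21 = 12.95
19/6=3.17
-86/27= -3.19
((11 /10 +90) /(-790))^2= 829921 /62410000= 0.01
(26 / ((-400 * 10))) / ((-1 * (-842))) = -13 / 1684000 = -0.00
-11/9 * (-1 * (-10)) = -110/9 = -12.22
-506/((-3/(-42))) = -7084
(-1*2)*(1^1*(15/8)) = -15/4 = -3.75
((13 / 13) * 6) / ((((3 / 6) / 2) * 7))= 24 / 7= 3.43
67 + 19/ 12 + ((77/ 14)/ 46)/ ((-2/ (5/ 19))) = 719137/ 10488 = 68.57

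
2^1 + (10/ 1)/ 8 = 13/ 4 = 3.25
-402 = -402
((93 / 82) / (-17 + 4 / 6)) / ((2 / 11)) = -3069 / 8036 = -0.38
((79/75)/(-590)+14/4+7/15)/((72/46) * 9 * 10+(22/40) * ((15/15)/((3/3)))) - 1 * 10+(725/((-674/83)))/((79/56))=-73.26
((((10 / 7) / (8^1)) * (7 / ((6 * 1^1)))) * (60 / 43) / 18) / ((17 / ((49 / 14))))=175 / 52632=0.00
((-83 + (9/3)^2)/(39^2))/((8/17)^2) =-10693/48672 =-0.22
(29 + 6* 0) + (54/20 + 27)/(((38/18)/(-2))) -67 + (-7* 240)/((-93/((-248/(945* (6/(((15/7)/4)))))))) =-1195087/17955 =-66.56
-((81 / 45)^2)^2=-6561 / 625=-10.50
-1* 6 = -6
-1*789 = -789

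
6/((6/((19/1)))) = 19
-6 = -6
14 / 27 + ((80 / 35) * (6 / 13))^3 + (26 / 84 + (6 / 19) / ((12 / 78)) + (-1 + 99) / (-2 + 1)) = -72635084855 / 773163846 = -93.95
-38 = -38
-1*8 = -8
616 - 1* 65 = 551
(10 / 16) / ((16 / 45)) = 225 / 128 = 1.76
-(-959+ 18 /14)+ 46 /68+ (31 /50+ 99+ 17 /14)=1059.23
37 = 37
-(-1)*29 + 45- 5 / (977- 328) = 48021 / 649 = 73.99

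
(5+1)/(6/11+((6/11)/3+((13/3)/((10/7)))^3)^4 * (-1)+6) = -46684966086000000000000/4845548205835697637673091521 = -0.00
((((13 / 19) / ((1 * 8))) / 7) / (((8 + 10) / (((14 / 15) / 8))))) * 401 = 0.03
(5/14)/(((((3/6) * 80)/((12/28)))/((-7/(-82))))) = 3/9184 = 0.00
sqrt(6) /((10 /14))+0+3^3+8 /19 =7*sqrt(6) /5+521 /19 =30.85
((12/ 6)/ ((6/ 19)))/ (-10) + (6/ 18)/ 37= -231/ 370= -0.62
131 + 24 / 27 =1187 / 9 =131.89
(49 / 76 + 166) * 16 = 50660 / 19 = 2666.32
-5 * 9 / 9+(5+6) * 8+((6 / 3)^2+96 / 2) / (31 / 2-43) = 4461 / 55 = 81.11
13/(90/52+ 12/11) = 4.61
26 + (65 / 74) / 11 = 21229 / 814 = 26.08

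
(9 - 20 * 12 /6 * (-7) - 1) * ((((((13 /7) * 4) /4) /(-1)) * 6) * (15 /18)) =-18720 /7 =-2674.29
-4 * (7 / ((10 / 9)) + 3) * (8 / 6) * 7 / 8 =-217 / 5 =-43.40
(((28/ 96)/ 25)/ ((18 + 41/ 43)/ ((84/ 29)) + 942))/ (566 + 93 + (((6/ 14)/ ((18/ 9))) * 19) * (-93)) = 14749/ 336189889375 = 0.00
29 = 29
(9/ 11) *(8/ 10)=36/ 55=0.65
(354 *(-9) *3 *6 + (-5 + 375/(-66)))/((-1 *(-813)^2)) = 1261891/14541318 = 0.09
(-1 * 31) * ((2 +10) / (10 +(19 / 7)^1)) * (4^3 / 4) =-468.13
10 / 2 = 5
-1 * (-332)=332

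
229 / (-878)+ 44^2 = 1699579 / 878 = 1935.74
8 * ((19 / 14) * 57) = 4332 / 7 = 618.86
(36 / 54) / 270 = 1 / 405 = 0.00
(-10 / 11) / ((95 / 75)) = -150 / 209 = -0.72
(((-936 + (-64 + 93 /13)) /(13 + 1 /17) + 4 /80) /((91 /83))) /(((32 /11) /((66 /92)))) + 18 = 1173370199 /1288618240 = 0.91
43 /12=3.58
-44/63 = -0.70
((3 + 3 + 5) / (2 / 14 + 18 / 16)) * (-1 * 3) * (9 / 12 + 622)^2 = -1433373711 / 142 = -10094181.06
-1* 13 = -13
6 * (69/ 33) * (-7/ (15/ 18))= -5796/ 55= -105.38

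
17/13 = 1.31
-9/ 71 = -0.13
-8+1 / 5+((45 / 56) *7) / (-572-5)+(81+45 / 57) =32441589 / 438520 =73.98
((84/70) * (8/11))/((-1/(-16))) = 768/55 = 13.96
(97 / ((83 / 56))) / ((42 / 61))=23668 / 249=95.05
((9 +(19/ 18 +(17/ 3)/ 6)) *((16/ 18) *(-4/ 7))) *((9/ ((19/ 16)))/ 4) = -1408/ 133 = -10.59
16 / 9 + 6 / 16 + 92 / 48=293 / 72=4.07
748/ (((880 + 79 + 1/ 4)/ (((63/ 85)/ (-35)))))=-528/ 31975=-0.02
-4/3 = -1.33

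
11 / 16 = 0.69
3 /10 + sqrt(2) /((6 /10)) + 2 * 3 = 5 * sqrt(2) /3 + 63 /10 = 8.66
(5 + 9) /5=14 /5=2.80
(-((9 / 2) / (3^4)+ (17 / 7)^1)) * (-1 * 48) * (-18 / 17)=-15024 / 119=-126.25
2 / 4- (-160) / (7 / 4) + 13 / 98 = 4511 / 49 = 92.06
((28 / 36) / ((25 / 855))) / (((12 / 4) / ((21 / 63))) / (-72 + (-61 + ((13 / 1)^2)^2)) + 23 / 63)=79399404 / 1090685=72.80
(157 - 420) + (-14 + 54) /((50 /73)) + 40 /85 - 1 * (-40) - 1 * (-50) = -9701 /85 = -114.13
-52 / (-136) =13 / 34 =0.38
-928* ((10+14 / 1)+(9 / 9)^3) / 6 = -11600 / 3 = -3866.67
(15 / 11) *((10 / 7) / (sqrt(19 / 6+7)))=150 *sqrt(366) / 4697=0.61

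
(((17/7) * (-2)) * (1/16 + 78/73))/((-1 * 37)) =22457/151256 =0.15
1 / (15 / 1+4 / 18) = 9 / 137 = 0.07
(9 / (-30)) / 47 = -3 / 470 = -0.01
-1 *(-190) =190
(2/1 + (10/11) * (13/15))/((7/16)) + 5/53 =79171/12243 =6.47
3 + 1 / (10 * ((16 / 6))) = 243 / 80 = 3.04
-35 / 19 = -1.84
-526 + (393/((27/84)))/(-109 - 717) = -93364/177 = -527.48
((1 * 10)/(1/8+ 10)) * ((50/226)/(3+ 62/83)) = 166000/2846583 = 0.06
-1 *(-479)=479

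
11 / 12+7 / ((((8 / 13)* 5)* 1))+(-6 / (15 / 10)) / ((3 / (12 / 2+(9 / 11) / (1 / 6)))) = -14987 / 1320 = -11.35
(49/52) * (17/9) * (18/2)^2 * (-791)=-5930127/52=-114040.90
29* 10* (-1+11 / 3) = 2320 / 3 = 773.33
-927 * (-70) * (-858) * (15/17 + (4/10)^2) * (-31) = 152918657892/85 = 1799043034.02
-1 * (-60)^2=-3600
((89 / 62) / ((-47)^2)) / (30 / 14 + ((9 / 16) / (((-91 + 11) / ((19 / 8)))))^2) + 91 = 9802750189296043 / 107722170617073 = 91.00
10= 10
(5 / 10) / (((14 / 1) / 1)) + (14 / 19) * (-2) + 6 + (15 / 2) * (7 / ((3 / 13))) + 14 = 130905 / 532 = 246.06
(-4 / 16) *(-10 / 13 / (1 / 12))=30 / 13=2.31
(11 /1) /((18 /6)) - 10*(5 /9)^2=47 /81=0.58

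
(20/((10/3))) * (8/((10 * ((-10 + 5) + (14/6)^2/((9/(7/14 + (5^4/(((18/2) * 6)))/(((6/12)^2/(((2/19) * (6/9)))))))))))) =-5983632/3405895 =-1.76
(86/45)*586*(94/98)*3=2368612/735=3222.60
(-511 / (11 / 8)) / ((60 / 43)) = -43946 / 165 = -266.34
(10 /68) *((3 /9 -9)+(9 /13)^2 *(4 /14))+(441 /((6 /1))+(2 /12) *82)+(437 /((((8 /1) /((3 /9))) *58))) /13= 2405748815 /27994512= 85.94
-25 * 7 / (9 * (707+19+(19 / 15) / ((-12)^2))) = -42000 / 1568179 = -0.03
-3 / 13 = -0.23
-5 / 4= -1.25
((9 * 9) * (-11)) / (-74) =891 / 74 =12.04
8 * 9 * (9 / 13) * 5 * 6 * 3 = 58320 / 13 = 4486.15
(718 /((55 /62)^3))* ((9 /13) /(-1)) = -1540075536 /2162875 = -712.05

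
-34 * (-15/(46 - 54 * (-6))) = 51/37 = 1.38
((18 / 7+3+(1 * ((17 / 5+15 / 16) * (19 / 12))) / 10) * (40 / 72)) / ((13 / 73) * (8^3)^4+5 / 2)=30700223 / 108060002799900480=0.00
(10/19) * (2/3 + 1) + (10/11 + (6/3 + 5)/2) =6629/1254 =5.29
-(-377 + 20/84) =7912/21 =376.76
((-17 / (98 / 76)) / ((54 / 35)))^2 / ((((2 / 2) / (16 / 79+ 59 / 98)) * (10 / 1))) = 3249326705 / 553103964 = 5.87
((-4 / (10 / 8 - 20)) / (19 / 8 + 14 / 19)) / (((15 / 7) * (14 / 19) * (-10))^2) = 54872 / 199546875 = 0.00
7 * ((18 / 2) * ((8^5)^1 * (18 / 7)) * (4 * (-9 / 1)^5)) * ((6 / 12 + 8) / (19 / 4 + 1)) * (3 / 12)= -10657526317056 / 23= -463370709437.22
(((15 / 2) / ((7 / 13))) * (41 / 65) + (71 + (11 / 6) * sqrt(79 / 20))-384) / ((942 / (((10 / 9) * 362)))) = -3854395 / 29673 + 1991 * sqrt(395) / 25434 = -128.34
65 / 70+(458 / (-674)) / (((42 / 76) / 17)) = -282725 / 14154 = -19.97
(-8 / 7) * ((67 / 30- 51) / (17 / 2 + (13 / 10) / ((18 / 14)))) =627 / 107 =5.86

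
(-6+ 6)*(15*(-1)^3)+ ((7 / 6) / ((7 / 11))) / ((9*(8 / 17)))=187 / 432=0.43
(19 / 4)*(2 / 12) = 0.79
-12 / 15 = -4 / 5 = -0.80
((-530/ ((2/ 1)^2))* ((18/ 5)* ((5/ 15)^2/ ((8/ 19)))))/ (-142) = 1007/ 1136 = 0.89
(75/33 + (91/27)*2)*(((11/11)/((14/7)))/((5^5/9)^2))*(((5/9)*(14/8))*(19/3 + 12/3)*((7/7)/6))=0.00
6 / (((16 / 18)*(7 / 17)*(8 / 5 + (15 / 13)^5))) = 4.50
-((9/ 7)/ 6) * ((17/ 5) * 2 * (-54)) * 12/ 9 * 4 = 14688/ 35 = 419.66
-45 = -45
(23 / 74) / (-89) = -23 / 6586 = -0.00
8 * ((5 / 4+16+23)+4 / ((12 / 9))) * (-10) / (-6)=1730 / 3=576.67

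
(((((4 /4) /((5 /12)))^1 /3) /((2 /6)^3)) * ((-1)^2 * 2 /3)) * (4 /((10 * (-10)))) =-72 /125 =-0.58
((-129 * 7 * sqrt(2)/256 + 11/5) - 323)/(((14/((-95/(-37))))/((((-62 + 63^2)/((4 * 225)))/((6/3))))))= -29767433/233100 - 3192019 * sqrt(2)/2273280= -129.69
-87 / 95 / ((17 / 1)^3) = -87 / 466735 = -0.00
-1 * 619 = -619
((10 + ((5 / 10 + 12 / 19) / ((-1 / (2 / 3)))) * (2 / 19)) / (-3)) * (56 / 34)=-5.45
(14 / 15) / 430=7 / 3225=0.00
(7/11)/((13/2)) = 14/143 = 0.10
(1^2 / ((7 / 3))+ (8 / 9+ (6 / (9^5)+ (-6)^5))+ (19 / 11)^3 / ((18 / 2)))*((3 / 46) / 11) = -712833441010 / 15465595761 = -46.09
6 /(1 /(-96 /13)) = -576 /13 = -44.31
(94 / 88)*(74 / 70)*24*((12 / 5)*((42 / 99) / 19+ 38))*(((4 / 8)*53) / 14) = 2636713536 / 563255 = 4681.21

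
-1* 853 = -853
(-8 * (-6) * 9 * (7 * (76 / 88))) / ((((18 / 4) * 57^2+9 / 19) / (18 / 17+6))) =2079360 / 1649153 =1.26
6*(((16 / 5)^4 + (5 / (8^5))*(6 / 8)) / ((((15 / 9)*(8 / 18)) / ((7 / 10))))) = 4870498229289 / 8192000000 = 594.54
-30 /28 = -15 /14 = -1.07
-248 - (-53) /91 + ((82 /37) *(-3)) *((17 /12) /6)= -10060087 /40404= -248.99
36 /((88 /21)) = 189 /22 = 8.59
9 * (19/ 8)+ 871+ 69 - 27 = 7475/ 8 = 934.38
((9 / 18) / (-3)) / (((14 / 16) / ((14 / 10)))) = -4 / 15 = -0.27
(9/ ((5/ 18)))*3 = 486/ 5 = 97.20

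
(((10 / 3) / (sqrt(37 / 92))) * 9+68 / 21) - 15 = -247 / 21+60 * sqrt(851) / 37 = 35.54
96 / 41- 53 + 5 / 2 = -3949 / 82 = -48.16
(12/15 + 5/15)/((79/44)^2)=32912/93615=0.35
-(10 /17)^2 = -100 /289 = -0.35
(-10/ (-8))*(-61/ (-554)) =305/ 2216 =0.14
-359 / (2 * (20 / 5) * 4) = -359 / 32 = -11.22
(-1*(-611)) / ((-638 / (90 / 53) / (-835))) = 22958325 / 16907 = 1357.92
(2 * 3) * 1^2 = 6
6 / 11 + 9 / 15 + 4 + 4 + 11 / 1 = 1108 / 55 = 20.15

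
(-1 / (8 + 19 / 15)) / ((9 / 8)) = -40 / 417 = -0.10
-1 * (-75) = 75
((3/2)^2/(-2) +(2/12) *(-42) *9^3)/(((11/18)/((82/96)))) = -5022459/704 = -7134.17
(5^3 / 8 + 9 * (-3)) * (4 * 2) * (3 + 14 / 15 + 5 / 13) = -5894 / 15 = -392.93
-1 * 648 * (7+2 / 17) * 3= -235224 / 17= -13836.71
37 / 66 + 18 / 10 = 779 / 330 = 2.36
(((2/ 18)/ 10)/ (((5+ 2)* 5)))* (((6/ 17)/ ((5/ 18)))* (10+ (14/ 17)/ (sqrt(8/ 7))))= 3* sqrt(14)/ 36125+ 12/ 2975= 0.00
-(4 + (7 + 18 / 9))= -13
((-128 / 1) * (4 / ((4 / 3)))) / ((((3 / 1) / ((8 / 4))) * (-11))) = 23.27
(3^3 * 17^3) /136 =7803 /8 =975.38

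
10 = 10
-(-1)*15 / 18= 5 / 6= 0.83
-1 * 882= -882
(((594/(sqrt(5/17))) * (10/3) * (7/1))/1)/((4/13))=83058.88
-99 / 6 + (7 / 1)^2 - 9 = 23.50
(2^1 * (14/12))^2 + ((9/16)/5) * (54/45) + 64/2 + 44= 146843/1800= 81.58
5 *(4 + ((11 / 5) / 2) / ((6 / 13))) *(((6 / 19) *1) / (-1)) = -383 / 38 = -10.08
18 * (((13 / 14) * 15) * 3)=5265 / 7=752.14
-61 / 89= -0.69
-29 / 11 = -2.64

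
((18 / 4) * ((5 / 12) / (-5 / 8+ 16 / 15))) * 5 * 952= 1071000 / 53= 20207.55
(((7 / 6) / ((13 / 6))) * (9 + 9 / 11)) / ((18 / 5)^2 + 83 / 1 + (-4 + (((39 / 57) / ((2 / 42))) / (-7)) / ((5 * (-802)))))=287998200 / 5009627051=0.06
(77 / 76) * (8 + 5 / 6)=4081 / 456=8.95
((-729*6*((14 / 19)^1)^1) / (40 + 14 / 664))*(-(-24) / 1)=-162642816 / 84151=-1932.75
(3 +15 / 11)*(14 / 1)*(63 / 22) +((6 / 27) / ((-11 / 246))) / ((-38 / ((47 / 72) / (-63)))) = 2736493171 / 15642396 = 174.94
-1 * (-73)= 73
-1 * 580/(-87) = 20/3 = 6.67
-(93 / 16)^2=-8649 / 256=-33.79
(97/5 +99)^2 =350464/25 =14018.56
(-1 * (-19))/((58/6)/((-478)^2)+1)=13023588/685481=19.00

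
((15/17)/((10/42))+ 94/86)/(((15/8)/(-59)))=-1655776/10965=-151.01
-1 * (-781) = 781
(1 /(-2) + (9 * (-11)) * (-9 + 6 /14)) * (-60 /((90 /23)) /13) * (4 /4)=-1000.29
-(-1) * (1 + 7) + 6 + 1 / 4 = 57 / 4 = 14.25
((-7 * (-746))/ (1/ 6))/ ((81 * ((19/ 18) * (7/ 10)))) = 29840/ 57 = 523.51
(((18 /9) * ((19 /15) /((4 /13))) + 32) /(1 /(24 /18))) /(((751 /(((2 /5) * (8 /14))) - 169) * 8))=2414 /1121985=0.00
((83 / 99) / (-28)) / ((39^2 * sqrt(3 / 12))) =-83 / 2108106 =-0.00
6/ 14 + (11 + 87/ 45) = 1403/ 105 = 13.36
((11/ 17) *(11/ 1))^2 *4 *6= 351384/ 289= 1215.86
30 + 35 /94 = 2855 /94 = 30.37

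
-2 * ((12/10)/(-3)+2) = -16/5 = -3.20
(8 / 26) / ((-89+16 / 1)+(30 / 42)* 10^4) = 0.00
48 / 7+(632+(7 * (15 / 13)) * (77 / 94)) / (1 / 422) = 1152663881 / 4277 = 269502.89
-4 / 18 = -2 / 9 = -0.22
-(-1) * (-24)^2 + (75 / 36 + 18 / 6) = 6973 / 12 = 581.08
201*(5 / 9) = 335 / 3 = 111.67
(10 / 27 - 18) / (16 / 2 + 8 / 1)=-119 / 108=-1.10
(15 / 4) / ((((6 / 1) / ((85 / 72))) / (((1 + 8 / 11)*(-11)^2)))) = 88825 / 576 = 154.21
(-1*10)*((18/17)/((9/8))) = -160/17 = -9.41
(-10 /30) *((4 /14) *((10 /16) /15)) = -0.00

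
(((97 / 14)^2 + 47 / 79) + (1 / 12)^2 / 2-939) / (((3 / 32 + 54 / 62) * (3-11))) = 30772359095 / 266727384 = 115.37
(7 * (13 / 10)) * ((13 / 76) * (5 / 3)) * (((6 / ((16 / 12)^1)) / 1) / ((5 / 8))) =18.68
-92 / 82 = -1.12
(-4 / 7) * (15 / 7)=-60 / 49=-1.22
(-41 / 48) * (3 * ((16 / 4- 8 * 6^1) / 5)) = 451 / 20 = 22.55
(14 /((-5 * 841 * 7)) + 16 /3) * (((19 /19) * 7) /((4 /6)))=235459 /4205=56.00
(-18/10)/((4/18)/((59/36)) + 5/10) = -354/125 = -2.83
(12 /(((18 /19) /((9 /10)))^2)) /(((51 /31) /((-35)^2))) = 8064.10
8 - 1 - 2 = 5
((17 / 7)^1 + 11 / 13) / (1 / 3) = 894 / 91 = 9.82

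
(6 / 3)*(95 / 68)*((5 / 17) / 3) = 475 / 1734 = 0.27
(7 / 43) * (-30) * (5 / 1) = -1050 / 43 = -24.42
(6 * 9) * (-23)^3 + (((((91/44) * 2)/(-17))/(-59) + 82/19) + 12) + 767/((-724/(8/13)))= -49856604883295/75884974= -657002.33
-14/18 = -7/9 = -0.78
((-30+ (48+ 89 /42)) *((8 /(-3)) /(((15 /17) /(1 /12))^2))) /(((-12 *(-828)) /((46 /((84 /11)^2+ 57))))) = -5909761 /307593326880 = -0.00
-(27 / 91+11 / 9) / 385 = -1244 / 315315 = -0.00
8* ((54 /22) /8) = 27 /11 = 2.45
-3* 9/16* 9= -243/16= -15.19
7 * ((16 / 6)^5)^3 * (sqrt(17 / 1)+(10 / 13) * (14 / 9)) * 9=34480684647055360 / 186535791+246290604621824 * sqrt(17) / 1594323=821783844.20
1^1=1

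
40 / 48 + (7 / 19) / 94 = 2243 / 2679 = 0.84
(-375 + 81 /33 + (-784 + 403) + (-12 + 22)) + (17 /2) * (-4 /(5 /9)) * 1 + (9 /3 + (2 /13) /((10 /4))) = -573204 /715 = -801.68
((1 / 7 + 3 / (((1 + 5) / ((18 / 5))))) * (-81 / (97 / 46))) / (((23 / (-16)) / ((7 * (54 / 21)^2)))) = 57106944 / 23765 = 2402.99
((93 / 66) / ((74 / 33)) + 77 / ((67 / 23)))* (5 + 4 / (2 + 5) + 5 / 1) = 268339 / 938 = 286.08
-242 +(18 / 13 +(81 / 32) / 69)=-2301857 / 9568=-240.58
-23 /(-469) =23 /469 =0.05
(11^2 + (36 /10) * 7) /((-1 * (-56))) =731 /280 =2.61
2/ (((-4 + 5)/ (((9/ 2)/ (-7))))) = -9/ 7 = -1.29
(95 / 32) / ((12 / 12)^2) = 95 / 32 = 2.97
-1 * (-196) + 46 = 242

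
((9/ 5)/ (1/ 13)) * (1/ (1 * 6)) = 39/ 10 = 3.90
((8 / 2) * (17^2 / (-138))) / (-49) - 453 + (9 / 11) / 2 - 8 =-34246957 / 74382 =-460.42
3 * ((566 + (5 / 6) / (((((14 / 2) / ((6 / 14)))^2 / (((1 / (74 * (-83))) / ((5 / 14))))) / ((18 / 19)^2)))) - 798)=-264661262826 / 380260433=-696.00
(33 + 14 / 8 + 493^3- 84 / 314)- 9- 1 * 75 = 75248911499 / 628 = 119823107.48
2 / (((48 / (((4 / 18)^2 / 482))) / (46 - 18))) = 7 / 58563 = 0.00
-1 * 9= -9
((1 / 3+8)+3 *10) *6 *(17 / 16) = 1955 / 8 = 244.38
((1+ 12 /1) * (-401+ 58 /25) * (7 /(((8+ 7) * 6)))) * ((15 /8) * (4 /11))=-906997 /3300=-274.85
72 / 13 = 5.54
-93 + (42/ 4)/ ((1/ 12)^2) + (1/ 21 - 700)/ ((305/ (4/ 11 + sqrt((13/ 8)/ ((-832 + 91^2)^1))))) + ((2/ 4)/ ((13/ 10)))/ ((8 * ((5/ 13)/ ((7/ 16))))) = 12789849857/ 9018240 - 14699 * sqrt(1146)/ 14680260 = 1418.19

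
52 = 52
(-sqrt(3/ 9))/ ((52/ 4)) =-sqrt(3)/ 39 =-0.04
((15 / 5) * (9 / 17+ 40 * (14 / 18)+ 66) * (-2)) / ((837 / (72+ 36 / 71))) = -50.75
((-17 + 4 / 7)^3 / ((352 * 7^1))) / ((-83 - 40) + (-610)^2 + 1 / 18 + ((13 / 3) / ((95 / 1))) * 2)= -1300348125 / 268792531272496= -0.00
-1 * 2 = -2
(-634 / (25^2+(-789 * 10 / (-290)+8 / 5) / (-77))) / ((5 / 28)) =-9910054 / 1743487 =-5.68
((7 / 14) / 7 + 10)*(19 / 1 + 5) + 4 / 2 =1706 / 7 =243.71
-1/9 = -0.11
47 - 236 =-189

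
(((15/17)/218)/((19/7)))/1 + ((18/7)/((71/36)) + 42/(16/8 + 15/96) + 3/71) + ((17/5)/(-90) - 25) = -4.21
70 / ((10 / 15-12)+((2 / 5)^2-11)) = -5250 / 1663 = -3.16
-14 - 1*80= -94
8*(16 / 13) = 128 / 13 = 9.85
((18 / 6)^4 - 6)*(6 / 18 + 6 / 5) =115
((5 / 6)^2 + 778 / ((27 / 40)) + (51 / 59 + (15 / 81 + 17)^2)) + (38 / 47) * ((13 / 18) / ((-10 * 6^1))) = 29301328987 / 20215170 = 1449.47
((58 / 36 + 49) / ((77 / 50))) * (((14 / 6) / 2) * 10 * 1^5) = 113875 / 297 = 383.42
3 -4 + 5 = 4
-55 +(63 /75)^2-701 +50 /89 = -41982001 /55625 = -754.73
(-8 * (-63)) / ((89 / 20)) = 113.26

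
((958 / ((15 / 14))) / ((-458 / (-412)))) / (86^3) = 345359 / 273106545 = 0.00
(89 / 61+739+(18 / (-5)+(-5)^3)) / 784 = 186617 / 239120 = 0.78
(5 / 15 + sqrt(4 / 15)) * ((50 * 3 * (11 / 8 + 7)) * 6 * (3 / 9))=1675 / 2 + 335 * sqrt(15)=2134.95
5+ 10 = 15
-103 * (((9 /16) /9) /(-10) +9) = -148217 /160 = -926.36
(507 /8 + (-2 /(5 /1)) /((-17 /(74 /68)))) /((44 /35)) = 5130377 /101728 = 50.43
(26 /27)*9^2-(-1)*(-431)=-353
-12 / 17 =-0.71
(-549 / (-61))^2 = 81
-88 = -88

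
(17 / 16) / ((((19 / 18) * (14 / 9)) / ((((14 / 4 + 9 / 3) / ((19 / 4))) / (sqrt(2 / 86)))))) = 17901 * sqrt(43) / 20216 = 5.81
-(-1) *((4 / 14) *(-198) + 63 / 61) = -23715 / 427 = -55.54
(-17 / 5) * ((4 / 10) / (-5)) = 34 / 125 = 0.27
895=895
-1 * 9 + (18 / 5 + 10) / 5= -157 / 25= -6.28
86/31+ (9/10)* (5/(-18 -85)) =2.73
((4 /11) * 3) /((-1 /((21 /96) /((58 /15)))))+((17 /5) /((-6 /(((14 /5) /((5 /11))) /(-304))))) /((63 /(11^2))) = -6490681 /163647000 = -0.04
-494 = -494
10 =10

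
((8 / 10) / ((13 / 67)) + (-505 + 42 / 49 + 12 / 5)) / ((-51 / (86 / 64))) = 9735931 / 742560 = 13.11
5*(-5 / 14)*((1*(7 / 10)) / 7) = -5 / 28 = -0.18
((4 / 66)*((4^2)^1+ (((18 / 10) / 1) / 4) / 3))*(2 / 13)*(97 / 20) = 31331 / 42900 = 0.73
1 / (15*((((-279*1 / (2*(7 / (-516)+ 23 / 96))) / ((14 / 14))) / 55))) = -0.01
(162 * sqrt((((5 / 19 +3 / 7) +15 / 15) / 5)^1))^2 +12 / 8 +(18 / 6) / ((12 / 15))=4726713 / 532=8884.80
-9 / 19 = -0.47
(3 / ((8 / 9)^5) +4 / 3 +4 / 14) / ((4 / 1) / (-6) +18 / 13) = 62844587 / 6422528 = 9.79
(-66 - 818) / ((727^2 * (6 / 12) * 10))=-884 / 2642645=-0.00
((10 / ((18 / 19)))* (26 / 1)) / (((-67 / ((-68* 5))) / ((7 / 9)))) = 5878600 / 5427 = 1083.21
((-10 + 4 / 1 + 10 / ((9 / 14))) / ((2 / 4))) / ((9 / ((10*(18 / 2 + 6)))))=8600 / 27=318.52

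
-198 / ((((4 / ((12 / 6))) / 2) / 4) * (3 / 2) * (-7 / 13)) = 6864 / 7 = 980.57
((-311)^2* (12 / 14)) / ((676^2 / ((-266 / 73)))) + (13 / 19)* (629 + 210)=90857580641 / 158456428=573.39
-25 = -25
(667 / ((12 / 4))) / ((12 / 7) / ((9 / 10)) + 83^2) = 4669 / 144709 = 0.03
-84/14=-6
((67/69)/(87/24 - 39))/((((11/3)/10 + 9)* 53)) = -0.00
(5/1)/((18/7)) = 35/18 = 1.94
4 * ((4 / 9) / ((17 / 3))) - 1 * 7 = -341 / 51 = -6.69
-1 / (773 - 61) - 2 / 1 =-1425 / 712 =-2.00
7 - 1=6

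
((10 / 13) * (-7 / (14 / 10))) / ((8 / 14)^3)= -8575 / 416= -20.61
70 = 70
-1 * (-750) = 750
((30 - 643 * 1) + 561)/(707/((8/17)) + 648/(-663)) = -91936/2654471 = -0.03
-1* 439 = -439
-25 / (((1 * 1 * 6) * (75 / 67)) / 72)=-268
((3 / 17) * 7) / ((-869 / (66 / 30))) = -21 / 6715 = -0.00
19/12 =1.58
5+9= 14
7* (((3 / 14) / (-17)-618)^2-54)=21631526793 / 8092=2673199.06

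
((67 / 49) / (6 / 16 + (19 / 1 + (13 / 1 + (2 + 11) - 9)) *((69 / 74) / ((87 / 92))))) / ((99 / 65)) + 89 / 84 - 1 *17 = -95093821927 / 5974937892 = -15.92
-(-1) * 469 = 469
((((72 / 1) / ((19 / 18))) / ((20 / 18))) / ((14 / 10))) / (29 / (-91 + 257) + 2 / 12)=1452168 / 11305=128.45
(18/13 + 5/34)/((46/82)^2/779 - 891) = -886530823/515709281360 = -0.00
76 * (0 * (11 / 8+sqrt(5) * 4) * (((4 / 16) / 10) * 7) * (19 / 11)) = 0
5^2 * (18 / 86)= 225 / 43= 5.23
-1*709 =-709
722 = 722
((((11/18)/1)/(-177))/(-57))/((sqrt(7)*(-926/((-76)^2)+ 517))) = 0.00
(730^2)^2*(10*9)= 25558416900000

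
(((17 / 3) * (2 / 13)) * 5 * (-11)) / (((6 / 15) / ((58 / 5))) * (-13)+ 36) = -54230 / 40209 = -1.35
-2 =-2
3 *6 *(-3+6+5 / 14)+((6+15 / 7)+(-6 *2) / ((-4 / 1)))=501 / 7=71.57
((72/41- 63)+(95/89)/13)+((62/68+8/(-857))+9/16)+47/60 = -58.91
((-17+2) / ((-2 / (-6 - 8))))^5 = -12762815625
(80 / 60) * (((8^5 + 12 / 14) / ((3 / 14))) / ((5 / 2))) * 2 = 7340224 / 45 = 163116.09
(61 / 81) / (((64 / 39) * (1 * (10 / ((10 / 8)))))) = 793 / 13824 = 0.06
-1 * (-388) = 388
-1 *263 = -263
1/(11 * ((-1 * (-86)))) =1/946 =0.00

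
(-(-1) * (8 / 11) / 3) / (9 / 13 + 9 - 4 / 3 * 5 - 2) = 13 / 55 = 0.24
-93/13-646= -653.15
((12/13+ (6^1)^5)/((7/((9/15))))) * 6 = 363960/91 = 3999.56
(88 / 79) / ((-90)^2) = 22 / 159975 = 0.00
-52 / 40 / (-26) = 1 / 20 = 0.05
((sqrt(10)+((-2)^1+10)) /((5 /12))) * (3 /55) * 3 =108 * sqrt(10) /275+864 /275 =4.38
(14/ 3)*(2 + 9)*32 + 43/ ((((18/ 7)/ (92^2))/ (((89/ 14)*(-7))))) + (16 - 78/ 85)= -4817001362/ 765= -6296733.81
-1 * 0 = 0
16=16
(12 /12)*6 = 6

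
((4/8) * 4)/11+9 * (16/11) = 146/11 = 13.27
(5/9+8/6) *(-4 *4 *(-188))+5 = 51181/9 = 5686.78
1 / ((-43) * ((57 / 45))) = -15 / 817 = -0.02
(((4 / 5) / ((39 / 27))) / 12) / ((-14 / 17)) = -51 / 910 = -0.06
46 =46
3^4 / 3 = 27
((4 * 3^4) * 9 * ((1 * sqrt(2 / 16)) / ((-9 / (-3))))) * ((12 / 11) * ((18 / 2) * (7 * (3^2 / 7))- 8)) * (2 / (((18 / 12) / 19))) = 693306.11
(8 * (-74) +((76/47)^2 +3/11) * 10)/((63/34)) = -155078284/510279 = -303.91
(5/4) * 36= 45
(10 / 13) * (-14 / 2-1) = -80 / 13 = -6.15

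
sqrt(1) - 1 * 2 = -1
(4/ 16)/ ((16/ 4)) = 1/ 16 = 0.06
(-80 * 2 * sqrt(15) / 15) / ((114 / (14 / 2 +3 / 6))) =-40 * sqrt(15) / 57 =-2.72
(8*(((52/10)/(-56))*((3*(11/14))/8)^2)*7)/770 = -1287/2195200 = -0.00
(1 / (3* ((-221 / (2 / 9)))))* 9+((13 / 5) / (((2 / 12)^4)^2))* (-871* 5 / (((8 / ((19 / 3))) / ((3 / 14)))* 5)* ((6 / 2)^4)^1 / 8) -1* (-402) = -6533292307.55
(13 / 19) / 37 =13 / 703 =0.02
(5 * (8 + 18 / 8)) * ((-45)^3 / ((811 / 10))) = -93403125 / 1622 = -57585.16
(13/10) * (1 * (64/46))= 208/115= 1.81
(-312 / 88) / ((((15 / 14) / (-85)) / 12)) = 3375.27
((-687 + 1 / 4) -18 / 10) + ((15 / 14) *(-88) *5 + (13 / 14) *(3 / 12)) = -324729 / 280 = -1159.75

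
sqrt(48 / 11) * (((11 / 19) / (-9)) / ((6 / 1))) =-2 * sqrt(33) / 513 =-0.02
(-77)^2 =5929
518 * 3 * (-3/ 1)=-4662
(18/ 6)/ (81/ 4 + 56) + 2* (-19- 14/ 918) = -5318572/ 139995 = -37.99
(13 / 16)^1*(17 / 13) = 17 / 16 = 1.06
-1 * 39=-39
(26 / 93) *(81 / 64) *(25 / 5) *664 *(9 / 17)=1310985 / 2108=621.91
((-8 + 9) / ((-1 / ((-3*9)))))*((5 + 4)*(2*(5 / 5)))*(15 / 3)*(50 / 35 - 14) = -213840 / 7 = -30548.57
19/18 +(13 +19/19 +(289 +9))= 313.06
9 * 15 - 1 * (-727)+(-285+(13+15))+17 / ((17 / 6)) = 611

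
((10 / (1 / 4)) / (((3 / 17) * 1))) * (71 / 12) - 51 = 11611 / 9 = 1290.11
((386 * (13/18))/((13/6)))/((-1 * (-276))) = 193/414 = 0.47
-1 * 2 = -2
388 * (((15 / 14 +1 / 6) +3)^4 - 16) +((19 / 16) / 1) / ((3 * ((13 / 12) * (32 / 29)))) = 118966.46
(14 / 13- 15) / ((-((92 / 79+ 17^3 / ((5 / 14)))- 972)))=71495 / 65653874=0.00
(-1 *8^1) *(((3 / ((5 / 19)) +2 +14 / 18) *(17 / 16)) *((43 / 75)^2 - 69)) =2094774748 / 253125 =8275.65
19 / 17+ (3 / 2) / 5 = 241 / 170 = 1.42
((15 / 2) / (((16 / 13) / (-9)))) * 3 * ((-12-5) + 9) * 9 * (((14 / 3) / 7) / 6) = 5265 / 4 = 1316.25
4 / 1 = 4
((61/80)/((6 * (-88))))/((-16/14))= 427/337920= 0.00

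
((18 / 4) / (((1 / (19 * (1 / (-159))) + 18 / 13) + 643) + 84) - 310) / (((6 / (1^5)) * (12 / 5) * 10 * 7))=-110261057 / 358533504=-0.31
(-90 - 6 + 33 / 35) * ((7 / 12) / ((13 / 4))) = -1109 / 65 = -17.06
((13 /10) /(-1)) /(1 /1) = -13 /10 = -1.30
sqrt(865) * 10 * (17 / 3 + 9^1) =440 * sqrt(865) / 3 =4313.60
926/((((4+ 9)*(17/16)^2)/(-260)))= -4741120/289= -16405.26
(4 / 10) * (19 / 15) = 38 / 75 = 0.51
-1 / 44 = -0.02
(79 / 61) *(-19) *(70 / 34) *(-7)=367745 / 1037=354.62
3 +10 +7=20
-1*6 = -6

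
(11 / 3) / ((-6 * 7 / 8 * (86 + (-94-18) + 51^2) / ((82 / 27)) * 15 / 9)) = -3608 / 7300125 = -0.00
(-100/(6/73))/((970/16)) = -5840/291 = -20.07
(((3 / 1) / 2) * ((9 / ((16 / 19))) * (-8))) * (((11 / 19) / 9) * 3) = -99 / 4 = -24.75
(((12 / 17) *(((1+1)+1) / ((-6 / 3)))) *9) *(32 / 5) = -5184 / 85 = -60.99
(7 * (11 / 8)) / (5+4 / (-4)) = 2.41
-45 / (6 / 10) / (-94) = 75 / 94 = 0.80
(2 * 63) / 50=2.52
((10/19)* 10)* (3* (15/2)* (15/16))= 111.02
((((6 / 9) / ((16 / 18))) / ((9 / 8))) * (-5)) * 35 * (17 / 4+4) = -1925 / 2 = -962.50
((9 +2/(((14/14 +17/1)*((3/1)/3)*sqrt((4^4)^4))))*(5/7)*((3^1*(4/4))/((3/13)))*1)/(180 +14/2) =0.45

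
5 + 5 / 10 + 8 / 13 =159 / 26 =6.12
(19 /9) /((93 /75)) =475 /279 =1.70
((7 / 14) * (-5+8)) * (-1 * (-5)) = 15 / 2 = 7.50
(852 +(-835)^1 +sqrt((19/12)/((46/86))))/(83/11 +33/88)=44 * sqrt(56373)/48093 +88/41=2.36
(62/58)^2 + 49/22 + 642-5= 11848125/18502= 640.37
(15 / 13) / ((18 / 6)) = 5 / 13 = 0.38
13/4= 3.25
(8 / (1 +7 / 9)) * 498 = 2241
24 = 24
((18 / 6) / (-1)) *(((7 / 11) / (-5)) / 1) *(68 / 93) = 476 / 1705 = 0.28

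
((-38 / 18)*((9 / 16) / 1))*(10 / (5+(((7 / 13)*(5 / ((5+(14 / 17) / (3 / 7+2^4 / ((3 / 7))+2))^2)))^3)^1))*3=-16410012173001919554675067933921749 / 2303720827567038816190523488039456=-7.12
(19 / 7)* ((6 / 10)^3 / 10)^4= 10097379 / 17089843750000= 0.00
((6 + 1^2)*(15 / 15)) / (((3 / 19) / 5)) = 665 / 3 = 221.67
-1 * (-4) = 4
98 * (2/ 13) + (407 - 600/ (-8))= 6462/ 13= 497.08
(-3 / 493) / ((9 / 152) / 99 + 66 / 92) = -115368 / 13612223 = -0.01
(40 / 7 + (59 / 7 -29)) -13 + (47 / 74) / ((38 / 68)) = -131492 / 4921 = -26.72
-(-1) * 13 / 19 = 13 / 19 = 0.68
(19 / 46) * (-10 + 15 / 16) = -2755 / 736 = -3.74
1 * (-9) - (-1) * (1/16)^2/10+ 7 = -5119/2560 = -2.00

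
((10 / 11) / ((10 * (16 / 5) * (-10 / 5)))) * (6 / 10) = -3 / 352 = -0.01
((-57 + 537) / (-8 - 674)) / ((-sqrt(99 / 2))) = 0.10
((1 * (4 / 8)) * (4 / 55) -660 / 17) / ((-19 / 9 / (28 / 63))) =145064 / 17765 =8.17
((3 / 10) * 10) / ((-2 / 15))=-45 / 2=-22.50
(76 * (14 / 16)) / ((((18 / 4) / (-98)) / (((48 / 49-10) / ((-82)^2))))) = 29393 / 15129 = 1.94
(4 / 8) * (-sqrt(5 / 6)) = -sqrt(30) / 12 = -0.46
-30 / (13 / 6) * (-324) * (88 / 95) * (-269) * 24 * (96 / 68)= -159039479808 / 4199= -37875560.80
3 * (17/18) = 17/6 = 2.83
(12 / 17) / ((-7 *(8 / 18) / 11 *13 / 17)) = -3.26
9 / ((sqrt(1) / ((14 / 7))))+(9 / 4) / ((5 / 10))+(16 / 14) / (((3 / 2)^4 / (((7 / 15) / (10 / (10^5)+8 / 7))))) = 878460545 / 38883402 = 22.59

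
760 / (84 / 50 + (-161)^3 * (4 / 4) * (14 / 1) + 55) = -19000 / 1460646933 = -0.00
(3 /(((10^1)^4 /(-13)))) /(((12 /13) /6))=-507 /20000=-0.03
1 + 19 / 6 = 25 / 6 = 4.17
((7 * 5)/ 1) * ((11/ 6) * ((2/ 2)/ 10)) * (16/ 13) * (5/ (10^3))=77/ 1950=0.04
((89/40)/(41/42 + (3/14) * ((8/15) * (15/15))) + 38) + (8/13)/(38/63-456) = 6839479513/170820260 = 40.04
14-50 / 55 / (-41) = 6324 / 451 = 14.02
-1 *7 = -7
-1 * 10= -10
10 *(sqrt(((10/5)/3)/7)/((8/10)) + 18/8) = 25 *sqrt(42)/42 + 45/2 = 26.36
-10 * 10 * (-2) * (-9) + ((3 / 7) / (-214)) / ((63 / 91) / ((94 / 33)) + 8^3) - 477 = -2277.00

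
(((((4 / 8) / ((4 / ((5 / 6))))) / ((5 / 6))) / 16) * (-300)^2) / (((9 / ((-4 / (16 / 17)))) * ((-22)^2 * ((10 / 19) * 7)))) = -40375 / 216832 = -0.19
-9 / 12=-3 / 4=-0.75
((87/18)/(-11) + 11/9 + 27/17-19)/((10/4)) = -55973/8415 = -6.65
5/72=0.07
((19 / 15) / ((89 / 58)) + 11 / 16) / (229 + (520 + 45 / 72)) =32317 / 16011990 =0.00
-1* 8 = -8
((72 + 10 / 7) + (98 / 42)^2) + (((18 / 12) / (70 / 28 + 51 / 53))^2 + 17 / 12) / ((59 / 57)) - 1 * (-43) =247161468257 / 2002556052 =123.42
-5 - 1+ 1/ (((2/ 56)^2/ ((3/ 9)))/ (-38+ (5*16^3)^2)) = 328833403790/ 3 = 109611134596.67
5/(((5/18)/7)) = 126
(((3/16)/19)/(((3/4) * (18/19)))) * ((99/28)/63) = 11/14112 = 0.00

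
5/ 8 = 0.62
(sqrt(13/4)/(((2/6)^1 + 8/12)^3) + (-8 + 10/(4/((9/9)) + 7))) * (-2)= 156/11 - sqrt(13)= 10.58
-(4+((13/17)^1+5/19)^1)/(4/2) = -812/323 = -2.51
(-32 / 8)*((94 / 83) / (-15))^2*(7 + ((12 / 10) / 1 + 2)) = -600848 / 2583375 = -0.23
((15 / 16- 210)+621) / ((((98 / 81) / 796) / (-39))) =-4143372831 / 392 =-10569828.65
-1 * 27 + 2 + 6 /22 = -24.73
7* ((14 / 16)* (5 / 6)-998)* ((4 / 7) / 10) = -398.91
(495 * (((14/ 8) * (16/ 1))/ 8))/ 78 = 1155/ 52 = 22.21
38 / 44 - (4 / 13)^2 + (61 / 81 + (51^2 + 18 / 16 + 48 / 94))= 147441429065 / 56617704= 2604.16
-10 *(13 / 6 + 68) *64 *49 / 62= -3300640 / 93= -35490.75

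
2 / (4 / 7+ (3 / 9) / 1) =42 / 19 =2.21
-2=-2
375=375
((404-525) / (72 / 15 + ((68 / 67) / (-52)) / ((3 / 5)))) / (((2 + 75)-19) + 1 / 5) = -2634775 / 6041839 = -0.44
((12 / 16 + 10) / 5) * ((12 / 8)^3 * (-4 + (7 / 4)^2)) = -3483 / 512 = -6.80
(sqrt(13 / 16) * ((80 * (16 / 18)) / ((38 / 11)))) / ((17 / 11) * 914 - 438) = 121 * sqrt(13) / 22914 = 0.02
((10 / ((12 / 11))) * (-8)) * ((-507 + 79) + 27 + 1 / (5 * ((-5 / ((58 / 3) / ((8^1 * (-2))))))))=2646281 / 90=29403.12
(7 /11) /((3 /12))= 28 /11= 2.55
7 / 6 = 1.17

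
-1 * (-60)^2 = -3600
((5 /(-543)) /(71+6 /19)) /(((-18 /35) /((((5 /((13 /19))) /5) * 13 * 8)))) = 50540 /1324377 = 0.04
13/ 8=1.62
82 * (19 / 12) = 779 / 6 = 129.83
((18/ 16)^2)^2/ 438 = 2187/ 598016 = 0.00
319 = 319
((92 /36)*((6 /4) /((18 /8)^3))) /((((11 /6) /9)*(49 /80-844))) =-0.00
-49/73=-0.67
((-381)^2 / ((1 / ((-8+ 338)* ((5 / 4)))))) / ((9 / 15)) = 199596375 / 2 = 99798187.50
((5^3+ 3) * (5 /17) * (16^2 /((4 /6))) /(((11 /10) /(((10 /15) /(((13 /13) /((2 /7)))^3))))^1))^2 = 171798691840000 /4114067881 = 41758.84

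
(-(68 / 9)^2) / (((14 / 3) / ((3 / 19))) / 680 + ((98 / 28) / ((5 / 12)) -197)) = 1572160 / 5192847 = 0.30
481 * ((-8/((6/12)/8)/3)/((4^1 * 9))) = -15392/27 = -570.07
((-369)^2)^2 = 18539817921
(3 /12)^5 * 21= 21 /1024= 0.02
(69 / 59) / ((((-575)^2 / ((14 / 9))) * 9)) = 14 / 22899375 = 0.00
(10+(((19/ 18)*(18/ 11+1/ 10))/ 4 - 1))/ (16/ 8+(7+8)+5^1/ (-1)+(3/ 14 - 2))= 524363/ 566280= 0.93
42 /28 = 3 /2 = 1.50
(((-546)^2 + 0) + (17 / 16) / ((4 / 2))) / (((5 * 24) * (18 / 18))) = 9539729 / 3840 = 2484.30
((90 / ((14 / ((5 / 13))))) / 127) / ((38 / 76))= 450 / 11557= 0.04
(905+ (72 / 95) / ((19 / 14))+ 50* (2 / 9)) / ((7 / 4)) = 59565188 / 113715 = 523.81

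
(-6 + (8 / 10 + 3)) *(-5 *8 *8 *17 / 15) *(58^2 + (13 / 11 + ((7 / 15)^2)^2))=2038925095168 / 759375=2685004.24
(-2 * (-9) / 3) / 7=6 / 7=0.86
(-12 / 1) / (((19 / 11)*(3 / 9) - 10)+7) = 99 / 20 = 4.95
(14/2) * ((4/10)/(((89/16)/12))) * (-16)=-43008/445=-96.65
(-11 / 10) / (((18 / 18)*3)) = -0.37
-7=-7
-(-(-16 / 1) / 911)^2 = -0.00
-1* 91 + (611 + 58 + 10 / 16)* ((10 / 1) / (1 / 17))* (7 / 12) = 3183047 / 48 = 66313.48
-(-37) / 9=37 / 9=4.11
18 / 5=3.60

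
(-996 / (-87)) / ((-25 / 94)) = -31208 / 725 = -43.05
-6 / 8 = -0.75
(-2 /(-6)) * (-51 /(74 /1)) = -17 /74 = -0.23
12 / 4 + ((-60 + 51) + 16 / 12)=-14 / 3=-4.67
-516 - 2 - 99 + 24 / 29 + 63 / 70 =-178429 / 290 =-615.27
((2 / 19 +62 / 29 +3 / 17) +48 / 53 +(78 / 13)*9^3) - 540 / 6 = 2128446945 / 496451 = 4287.33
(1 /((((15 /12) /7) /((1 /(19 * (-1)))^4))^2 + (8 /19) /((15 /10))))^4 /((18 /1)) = 221559904013156352 /343063638010155170013979127707850806535347799598179521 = 0.00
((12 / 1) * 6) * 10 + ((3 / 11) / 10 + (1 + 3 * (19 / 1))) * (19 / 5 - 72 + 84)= 900257 / 550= 1636.83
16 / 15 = 1.07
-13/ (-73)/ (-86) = -13/ 6278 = -0.00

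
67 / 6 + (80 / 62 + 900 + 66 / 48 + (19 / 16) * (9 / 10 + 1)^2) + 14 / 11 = 1504860157 / 1636800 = 919.39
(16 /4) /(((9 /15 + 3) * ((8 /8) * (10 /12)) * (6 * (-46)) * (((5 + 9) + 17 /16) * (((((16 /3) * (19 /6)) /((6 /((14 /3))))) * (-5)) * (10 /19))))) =9 /970025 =0.00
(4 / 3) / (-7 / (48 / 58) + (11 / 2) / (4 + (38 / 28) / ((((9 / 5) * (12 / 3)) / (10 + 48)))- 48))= -266656 / 1724863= -0.15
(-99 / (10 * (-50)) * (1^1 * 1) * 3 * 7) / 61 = 2079 / 30500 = 0.07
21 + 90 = 111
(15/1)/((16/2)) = 15/8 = 1.88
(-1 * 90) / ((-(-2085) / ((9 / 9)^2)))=-0.04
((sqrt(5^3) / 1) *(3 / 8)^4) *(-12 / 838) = -1215 *sqrt(5) / 858112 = -0.00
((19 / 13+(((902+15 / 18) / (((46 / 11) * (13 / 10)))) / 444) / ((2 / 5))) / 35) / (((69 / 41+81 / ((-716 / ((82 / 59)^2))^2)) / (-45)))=-60776423626497012251 / 33205210778844904800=-1.83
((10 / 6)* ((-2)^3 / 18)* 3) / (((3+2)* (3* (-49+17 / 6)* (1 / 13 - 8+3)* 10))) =-13 / 199440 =-0.00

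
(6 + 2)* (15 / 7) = 120 / 7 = 17.14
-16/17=-0.94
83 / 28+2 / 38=1605 / 532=3.02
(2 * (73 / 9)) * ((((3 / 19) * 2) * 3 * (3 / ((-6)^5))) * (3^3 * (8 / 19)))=-73 / 1083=-0.07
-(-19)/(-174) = -19/174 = -0.11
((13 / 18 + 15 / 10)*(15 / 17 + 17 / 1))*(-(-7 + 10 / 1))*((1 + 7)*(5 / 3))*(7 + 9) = -25432.68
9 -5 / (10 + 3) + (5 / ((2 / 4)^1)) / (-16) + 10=1871 / 104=17.99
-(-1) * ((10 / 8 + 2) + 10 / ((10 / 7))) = 41 / 4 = 10.25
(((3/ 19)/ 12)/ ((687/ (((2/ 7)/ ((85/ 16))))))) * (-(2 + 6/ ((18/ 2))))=-64/ 23299605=-0.00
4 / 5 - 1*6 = -26 / 5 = -5.20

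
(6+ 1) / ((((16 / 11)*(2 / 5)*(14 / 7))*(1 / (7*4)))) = 2695 / 16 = 168.44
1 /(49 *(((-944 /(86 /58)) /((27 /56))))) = -1161 /75119744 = -0.00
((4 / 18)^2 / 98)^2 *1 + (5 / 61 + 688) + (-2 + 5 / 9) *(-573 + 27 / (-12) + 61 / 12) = 1511.66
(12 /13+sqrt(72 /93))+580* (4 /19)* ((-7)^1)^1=-210892 /247+2* sqrt(186) /31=-852.93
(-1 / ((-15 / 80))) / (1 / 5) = 80 / 3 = 26.67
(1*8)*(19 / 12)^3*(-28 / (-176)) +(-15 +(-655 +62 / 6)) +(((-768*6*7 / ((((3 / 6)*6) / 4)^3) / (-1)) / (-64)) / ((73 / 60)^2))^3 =-756057297493574201735651 / 1438280486650656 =-525667492.89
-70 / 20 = -3.50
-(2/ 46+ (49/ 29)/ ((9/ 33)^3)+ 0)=-83.34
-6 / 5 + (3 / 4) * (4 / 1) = 9 / 5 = 1.80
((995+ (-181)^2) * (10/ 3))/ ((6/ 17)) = 956420/ 3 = 318806.67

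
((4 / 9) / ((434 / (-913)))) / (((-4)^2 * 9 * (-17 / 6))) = 0.00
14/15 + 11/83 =1327/1245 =1.07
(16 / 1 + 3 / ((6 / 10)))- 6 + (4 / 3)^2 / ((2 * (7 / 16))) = 1073 / 63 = 17.03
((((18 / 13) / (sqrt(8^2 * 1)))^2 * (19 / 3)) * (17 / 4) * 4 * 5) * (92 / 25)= 200583 / 3380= 59.34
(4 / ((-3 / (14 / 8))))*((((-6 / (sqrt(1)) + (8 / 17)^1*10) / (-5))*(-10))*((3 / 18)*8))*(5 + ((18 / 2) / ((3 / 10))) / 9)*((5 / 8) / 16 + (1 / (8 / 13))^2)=660275 / 3672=179.81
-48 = -48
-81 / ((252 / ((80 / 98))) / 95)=-8550 / 343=-24.93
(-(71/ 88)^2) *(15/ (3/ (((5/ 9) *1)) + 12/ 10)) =-126025/ 85184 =-1.48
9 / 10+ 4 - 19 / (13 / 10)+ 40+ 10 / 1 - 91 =-6593 / 130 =-50.72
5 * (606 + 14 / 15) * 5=45520 / 3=15173.33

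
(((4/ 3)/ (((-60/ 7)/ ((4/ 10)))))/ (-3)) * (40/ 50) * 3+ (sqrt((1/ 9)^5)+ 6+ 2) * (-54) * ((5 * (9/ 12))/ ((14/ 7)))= -3646651/ 4500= -810.37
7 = 7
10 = 10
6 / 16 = 3 / 8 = 0.38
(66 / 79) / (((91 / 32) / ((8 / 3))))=5632 / 7189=0.78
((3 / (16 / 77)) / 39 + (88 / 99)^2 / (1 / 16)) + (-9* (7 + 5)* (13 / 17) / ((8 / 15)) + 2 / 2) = -40339051 / 286416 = -140.84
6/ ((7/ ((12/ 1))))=72/ 7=10.29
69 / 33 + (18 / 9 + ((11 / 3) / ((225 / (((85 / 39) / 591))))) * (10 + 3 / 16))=4.09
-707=-707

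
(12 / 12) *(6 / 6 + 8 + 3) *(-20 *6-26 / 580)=-208878 / 145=-1440.54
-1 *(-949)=949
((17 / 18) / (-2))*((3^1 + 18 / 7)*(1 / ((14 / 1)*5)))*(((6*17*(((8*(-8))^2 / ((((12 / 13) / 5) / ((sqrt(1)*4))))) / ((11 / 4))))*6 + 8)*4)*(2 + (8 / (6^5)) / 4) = -606160035611 / 102060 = -5939251.77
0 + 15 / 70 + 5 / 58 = 61 / 203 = 0.30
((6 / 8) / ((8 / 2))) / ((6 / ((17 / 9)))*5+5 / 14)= 0.01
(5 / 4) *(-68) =-85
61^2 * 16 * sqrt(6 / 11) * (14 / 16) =52094 * sqrt(66) / 11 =38473.97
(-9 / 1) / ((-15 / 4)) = 12 / 5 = 2.40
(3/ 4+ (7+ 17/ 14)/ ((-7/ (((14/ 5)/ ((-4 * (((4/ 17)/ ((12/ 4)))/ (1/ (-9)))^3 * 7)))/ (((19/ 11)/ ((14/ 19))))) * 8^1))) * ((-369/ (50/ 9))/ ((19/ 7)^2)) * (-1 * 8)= 44046076263/ 834054400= 52.81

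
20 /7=2.86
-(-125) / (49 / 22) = 2750 / 49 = 56.12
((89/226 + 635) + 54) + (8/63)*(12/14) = 22906657/33222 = 689.50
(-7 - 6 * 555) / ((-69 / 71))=236927 / 69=3433.72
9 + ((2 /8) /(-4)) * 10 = 67 /8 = 8.38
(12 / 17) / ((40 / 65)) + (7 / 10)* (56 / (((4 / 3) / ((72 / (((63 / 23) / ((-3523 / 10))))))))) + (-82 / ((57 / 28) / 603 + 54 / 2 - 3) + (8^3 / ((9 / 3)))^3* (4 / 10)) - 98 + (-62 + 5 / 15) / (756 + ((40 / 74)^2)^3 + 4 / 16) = 1651771015774636593810274843 / 962540796264106252050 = 1716052.99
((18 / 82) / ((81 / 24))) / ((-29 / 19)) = -152 / 3567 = -0.04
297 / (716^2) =297 / 512656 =0.00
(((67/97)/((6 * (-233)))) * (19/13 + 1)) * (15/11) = -5360/3231943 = -0.00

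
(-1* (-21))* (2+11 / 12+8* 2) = 1589 / 4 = 397.25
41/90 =0.46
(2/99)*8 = 16/99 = 0.16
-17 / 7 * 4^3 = -1088 / 7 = -155.43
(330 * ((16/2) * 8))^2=446054400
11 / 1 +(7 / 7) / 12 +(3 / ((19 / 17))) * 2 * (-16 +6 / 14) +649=920077 / 1596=576.49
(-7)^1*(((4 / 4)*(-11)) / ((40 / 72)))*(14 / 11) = 882 / 5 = 176.40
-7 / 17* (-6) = 42 / 17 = 2.47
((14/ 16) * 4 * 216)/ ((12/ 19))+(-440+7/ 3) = 2278/ 3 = 759.33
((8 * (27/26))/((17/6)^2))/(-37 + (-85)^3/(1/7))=-243/1009438274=-0.00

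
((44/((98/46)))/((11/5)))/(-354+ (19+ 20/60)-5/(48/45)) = -0.03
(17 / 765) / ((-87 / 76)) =-76 / 3915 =-0.02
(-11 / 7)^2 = 121 / 49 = 2.47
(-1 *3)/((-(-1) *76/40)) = -1.58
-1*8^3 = -512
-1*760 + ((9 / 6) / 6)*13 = -3027 / 4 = -756.75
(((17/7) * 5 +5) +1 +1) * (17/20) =1139/70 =16.27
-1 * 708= -708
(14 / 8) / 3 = 7 / 12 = 0.58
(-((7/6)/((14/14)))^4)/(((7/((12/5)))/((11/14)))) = -539/1080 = -0.50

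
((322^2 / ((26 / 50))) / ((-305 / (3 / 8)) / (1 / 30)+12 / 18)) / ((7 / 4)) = -2221800 / 475787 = -4.67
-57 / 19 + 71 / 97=-220 / 97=-2.27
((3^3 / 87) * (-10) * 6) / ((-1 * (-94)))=-270 / 1363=-0.20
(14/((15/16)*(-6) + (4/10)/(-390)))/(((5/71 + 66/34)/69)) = -324803700/3805283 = -85.36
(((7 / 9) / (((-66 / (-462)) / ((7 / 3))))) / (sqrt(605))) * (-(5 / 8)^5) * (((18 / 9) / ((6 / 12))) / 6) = -214375 * sqrt(5) / 14598144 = -0.03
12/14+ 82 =82.86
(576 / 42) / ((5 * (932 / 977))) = 23448 / 8155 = 2.88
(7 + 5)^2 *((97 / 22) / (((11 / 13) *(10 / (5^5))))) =28372500 / 121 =234483.47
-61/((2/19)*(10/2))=-1159/10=-115.90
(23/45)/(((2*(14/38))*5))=437/3150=0.14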